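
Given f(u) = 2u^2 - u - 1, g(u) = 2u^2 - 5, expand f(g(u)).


Substitute g(u) into f:
f(g(u)) = 2*(2u^2 - 5)^2 + (-1)*(2u^2 - 5) + (-1)
(2u^2 - 5)^2 = 4u^4 - 20u^2 + 25
Expand and combine: 8u^4 - 42u^2 + 54


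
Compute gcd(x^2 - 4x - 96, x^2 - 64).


Factor each:
  x^2 - 4x - 96 = (x + 8)(x - 12)
  x^2 - 64 = (x + 8)(x - 8)
Common monic factor: x + 8


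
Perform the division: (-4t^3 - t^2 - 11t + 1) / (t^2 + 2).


(-4t^3 - t^2 - 11t + 1) / (t^2 + 2)
Step 1: -4t * (t^2 + 2) = -4t^3 - 8t; subtract.
Step 2: -1 * (t^2 + 2) = -t^2 - 2; subtract.
Quotient: -4t - 1, Remainder: -3t + 3


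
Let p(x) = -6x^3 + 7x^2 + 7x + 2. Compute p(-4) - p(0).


p(-4) = 470
p(0) = 2
p(-4) - p(0) = 470 - 2 = 468


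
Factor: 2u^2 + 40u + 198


Roots satisfy r1 + r2 = -b/a = -20 and r1*r2 = c/a = 99.
So r1 = -9, r2 = -11.
2u^2 + 40u + 198 = 2(u - r1)(u - r2) = 2(u + 9)(u + 11)


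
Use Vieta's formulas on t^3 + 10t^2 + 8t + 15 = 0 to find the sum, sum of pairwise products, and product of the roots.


Monic cubic t^3+bt^2+ct+d=0: sum=-b, pairwise sum=c, product=-d.
b=10, c=8, d=15
r1+r2+r3 = -10
r1r2+r1r3+r2r3 = 8
r1r2r3 = -15


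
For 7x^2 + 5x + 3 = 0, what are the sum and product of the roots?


For ax^2+bx+c=0: sum = -b/a, product = c/a.
a=7, b=5, c=3
Sum = -(5)/7 = -5/7
Product = (3)/7 = 3/7


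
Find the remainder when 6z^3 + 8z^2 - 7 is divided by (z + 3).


By the Remainder Theorem, the remainder equals p(-3):
  6*(-3)^3 = -162
  8*(-3)^2 = 72
  0*(-3)^1 = 0
  constant: -7
Sum: -162 + 72 + 0 - 7 = -97


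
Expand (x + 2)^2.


Expand (x + 2)^2 by repeated multiplication:
= x^2 + 4x + 4


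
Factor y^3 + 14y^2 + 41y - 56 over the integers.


Try integer roots (divisors of -56). y=1: p(1)=0.
Divide out (y - 1): quotient is y^2 + 15y + 56.
Factor the quadratic: (y + 7)(y + 8)
Result: (y - 1)(y + 7)(y + 8)


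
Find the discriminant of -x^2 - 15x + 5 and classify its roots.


D = b^2 - 4ac = (-15)^2 - 4(-1)(5) = 225 + 20 = 245
Since D > 0: two distinct irrational roots


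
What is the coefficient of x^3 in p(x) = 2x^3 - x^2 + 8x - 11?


Read off the coefficient of x^3: 2


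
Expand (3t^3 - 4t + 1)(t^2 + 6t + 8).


Distribute each term of the first polynomial:
  (3t^3)(t^2 + 6t + 8) = 3t^5 + 18t^4 + 24t^3
  (-4t)(t^2 + 6t + 8) = -4t^3 - 24t^2 - 32t
  (1)(t^2 + 6t + 8) = t^2 + 6t + 8
Sum: 3t^5 + 18t^4 + 20t^3 - 23t^2 - 26t + 8


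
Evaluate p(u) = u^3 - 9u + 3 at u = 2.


Using direct substitution:
  1 * (2)^3 = 8
  0 * (2)^2 = 0
  -9 * (2)^1 = -18
  constant: 3
Sum = 8 + 0 - 18 + 3 = -7


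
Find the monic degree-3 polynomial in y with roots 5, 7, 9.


p(y) = (y - 5)(y - 7)(y - 9)
Expand: y^3 - 21y^2 + 143y - 315


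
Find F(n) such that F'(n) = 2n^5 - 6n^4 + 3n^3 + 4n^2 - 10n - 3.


Reverse power rule on each term:
  ∫ 2n^5 dn = (1/3)n^6
  ∫ -6n^4 dn = -(6/5)n^5
  ∫ 3n^3 dn = (3/4)n^4
  ∫ 4n^2 dn = (4/3)n^3
  ∫ -10n dn = -5n^2
  ∫ -3 dn = -3n
F(n) = (1/3)n^6 - (6/5)n^5 + (3/4)n^4 + (4/3)n^3 - 5n^2 - 3n + C


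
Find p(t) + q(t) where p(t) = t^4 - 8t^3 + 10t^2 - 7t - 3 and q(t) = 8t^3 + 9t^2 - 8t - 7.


Align terms by degree and add:
  t^4 - 8t^3 + 10t^2 - 7t - 3
+ 8t^3 + 9t^2 - 8t - 7
= t^4 + 19t^2 - 15t - 10


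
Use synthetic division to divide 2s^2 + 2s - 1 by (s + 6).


Synthetic division with c = -6. Coefficients: 2, 2, -1
Bring down 2.
  2 * -6 = -12; -12 + 2 = -10
  -10 * -6 = 60; 60 - 1 = 59
Quotient: 2s - 10, Remainder: 59


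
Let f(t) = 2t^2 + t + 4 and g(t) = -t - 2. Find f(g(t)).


Substitute g(t) into f:
f(g(t)) = 2*(-t - 2)^2 + 1*(-t - 2) + 4
(-t - 2)^2 = t^2 + 4t + 4
Expand and combine: 2t^2 + 7t + 10


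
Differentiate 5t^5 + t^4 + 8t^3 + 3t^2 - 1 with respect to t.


Apply the power rule term by term:
  d/dt(5t^5) = 25t^4
  d/dt(t^4) = 4t^3
  d/dt(8t^3) = 24t^2
  d/dt(3t^2) = 6t
  d/dt(-1) = 0
p'(t) = 25t^4 + 4t^3 + 24t^2 + 6t


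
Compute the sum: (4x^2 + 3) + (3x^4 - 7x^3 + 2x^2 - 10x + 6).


Align terms by degree and add:
  4x^2 + 3
+ 3x^4 - 7x^3 + 2x^2 - 10x + 6
= 3x^4 - 7x^3 + 6x^2 - 10x + 9


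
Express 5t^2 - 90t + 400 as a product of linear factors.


Roots satisfy r1 + r2 = -b/a = 18 and r1*r2 = c/a = 80.
So r1 = 10, r2 = 8.
5t^2 - 90t + 400 = 5(t - r1)(t - r2) = 5(t - 10)(t - 8)


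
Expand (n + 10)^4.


Expand (n + 10)^4 by repeated multiplication:
  (n + 10)^2 = n^2 + 20n + 100
  (n + 10)^3 = n^3 + 30n^2 + 300n + 1000
= n^4 + 40n^3 + 600n^2 + 4000n + 10000


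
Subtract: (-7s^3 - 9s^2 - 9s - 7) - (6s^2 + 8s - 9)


Distribute the minus sign:
  (-7s^3 - 9s^2 - 9s - 7)
- (6s^2 + 8s - 9)
Negate second polynomial: -6s^2 - 8s + 9
Add: -7s^3 - 15s^2 - 17s + 2


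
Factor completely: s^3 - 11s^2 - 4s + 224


Try integer roots (divisors of 224). s=7: p(7)=0.
Divide out (s - 7): quotient is s^2 - 4s - 32.
Factor the quadratic: (s + 4)(s - 8)
Result: (s - 7)(s + 4)(s - 8)


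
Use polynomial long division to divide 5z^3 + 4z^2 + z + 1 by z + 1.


(5z^3 + 4z^2 + z + 1) / (z + 1)
Step 1: 5z^2 * (z + 1) = 5z^3 + 5z^2; subtract.
Step 2: -z * (z + 1) = -z^2 - z; subtract.
Step 3: 2 * (z + 1) = 2z + 2; subtract.
Quotient: 5z^2 - z + 2, Remainder: -1


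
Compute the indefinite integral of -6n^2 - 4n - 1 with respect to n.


Reverse power rule on each term:
  ∫ -6n^2 dn = -2n^3
  ∫ -4n dn = -2n^2
  ∫ -1 dn = -n
F(n) = -2n^3 - 2n^2 - n + C


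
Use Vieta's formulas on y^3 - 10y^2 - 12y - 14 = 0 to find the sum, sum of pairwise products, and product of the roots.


Monic cubic y^3+by^2+cy+d=0: sum=-b, pairwise sum=c, product=-d.
b=-10, c=-12, d=-14
r1+r2+r3 = 10
r1r2+r1r3+r2r3 = -12
r1r2r3 = 14


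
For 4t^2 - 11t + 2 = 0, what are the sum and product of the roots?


For at^2+bt+c=0: sum = -b/a, product = c/a.
a=4, b=-11, c=2
Sum = -(-11)/4 = 11/4
Product = (2)/4 = 1/2


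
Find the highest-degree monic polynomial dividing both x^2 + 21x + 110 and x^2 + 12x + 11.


Factor each:
  x^2 + 21x + 110 = (x + 11)(x + 10)
  x^2 + 12x + 11 = (x + 11)(x + 1)
Common monic factor: x + 11


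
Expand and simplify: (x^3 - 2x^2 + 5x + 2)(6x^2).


Distribute each term of the first polynomial:
  (x^3)(6x^2) = 6x^5
  (-2x^2)(6x^2) = -12x^4
  (5x)(6x^2) = 30x^3
  (2)(6x^2) = 12x^2
Sum: 6x^5 - 12x^4 + 30x^3 + 12x^2


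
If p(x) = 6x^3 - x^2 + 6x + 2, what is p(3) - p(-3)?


p(3) = 173
p(-3) = -187
p(3) - p(-3) = 173 + 187 = 360


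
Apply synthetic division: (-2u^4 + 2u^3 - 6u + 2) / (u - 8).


Synthetic division with c = 8. Coefficients: -2, 2, 0, -6, 2
Bring down -2.
  -2 * 8 = -16; -16 + 2 = -14
  -14 * 8 = -112; -112 + 0 = -112
  -112 * 8 = -896; -896 - 6 = -902
  -902 * 8 = -7216; -7216 + 2 = -7214
Quotient: -2u^3 - 14u^2 - 112u - 902, Remainder: -7214


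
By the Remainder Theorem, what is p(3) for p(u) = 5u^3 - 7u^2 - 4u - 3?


By the Remainder Theorem, the remainder equals p(3):
  5*(3)^3 = 135
  -7*(3)^2 = -63
  -4*(3)^1 = -12
  constant: -3
Sum: 135 - 63 - 12 - 3 = 57


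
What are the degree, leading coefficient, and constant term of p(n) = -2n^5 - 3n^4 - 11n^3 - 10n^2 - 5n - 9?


Highest power of n is 5, with coefficient -2. Constant term is -9.
Degree = 5, leading coefficient = -2, constant term = -9


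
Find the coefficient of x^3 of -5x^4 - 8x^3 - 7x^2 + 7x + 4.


Read off the coefficient of x^3: -8


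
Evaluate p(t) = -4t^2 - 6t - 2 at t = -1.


Using direct substitution:
  -4 * (-1)^2 = -4
  -6 * (-1)^1 = 6
  constant: -2
Sum = -4 + 6 - 2 = 0


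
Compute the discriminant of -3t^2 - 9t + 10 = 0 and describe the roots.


D = b^2 - 4ac = (-9)^2 - 4(-3)(10) = 81 + 120 = 201
Since D > 0: two distinct irrational roots


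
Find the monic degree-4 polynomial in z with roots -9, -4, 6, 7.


p(z) = (z + 9)(z + 4)(z - 6)(z - 7)
Expand: z^4 - 91z^2 + 78z + 1512


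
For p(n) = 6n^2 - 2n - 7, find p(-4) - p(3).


p(-4) = 97
p(3) = 41
p(-4) - p(3) = 97 - 41 = 56


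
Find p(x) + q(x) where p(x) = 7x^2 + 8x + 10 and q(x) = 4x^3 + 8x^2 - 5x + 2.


Align terms by degree and add:
  7x^2 + 8x + 10
+ 4x^3 + 8x^2 - 5x + 2
= 4x^3 + 15x^2 + 3x + 12


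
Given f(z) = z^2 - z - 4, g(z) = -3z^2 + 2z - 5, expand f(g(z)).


Substitute g(z) into f:
f(g(z)) = 1*(-3z^2 + 2z - 5)^2 + (-1)*(-3z^2 + 2z - 5) + (-4)
(-3z^2 + 2z - 5)^2 = 9z^4 - 12z^3 + 34z^2 - 20z + 25
Expand and combine: 9z^4 - 12z^3 + 37z^2 - 22z + 26


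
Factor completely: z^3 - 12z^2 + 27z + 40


Try integer roots (divisors of 40). z=5: p(5)=0.
Divide out (z - 5): quotient is z^2 - 7z - 8.
Factor the quadratic: (z + 1)(z - 8)
Result: (z - 5)(z + 1)(z - 8)


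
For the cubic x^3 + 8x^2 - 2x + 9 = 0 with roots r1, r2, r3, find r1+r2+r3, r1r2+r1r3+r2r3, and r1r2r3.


Monic cubic x^3+bx^2+cx+d=0: sum=-b, pairwise sum=c, product=-d.
b=8, c=-2, d=9
r1+r2+r3 = -8
r1r2+r1r3+r2r3 = -2
r1r2r3 = -9


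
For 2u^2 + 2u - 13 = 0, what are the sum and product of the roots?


For au^2+bu+c=0: sum = -b/a, product = c/a.
a=2, b=2, c=-13
Sum = -(2)/2 = -1
Product = (-13)/2 = -13/2


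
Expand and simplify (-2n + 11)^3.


Expand (-2n + 11)^3 by repeated multiplication:
  (-2n + 11)^2 = 4n^2 - 44n + 121
= -8n^3 + 132n^2 - 726n + 1331


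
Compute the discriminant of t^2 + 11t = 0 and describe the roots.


D = b^2 - 4ac = (11)^2 - 4(1)(0) = 121 = 121
Since D > 0: two distinct rational roots


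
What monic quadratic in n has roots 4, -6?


p(n) = (n - 4)(n + 6)
Expand: n^2 + 2n - 24


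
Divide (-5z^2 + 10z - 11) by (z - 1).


(-5z^2 + 10z - 11) / (z - 1)
Step 1: -5z * (z - 1) = -5z^2 + 5z; subtract.
Step 2: 5 * (z - 1) = 5z - 5; subtract.
Quotient: -5z + 5, Remainder: -6


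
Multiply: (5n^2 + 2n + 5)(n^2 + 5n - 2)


Distribute each term of the first polynomial:
  (5n^2)(n^2 + 5n - 2) = 5n^4 + 25n^3 - 10n^2
  (2n)(n^2 + 5n - 2) = 2n^3 + 10n^2 - 4n
  (5)(n^2 + 5n - 2) = 5n^2 + 25n - 10
Sum: 5n^4 + 27n^3 + 5n^2 + 21n - 10


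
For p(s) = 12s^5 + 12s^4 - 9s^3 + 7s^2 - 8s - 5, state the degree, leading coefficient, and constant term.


Highest power of s is 5, with coefficient 12. Constant term is -5.
Degree = 5, leading coefficient = 12, constant term = -5


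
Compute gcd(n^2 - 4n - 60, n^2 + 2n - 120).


Factor each:
  n^2 - 4n - 60 = (n - 10)(n + 6)
  n^2 + 2n - 120 = (n - 10)(n + 12)
Common monic factor: n - 10


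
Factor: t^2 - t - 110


Roots satisfy r1 + r2 = -b/a = 1 and r1*r2 = c/a = -110.
So r1 = 11, r2 = -10.
t^2 - t - 110 = (t - r1)(t - r2) = (t - 11)(t + 10)


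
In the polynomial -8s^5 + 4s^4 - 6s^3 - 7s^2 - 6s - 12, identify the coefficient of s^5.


Read off the coefficient of s^5: -8


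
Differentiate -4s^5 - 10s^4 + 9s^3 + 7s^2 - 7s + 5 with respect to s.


Apply the power rule term by term:
  d/ds(-4s^5) = -20s^4
  d/ds(-10s^4) = -40s^3
  d/ds(9s^3) = 27s^2
  d/ds(7s^2) = 14s
  d/ds(-7s) = -7
  d/ds(5) = 0
p'(s) = -20s^4 - 40s^3 + 27s^2 + 14s - 7


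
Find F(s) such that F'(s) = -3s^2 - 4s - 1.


Reverse power rule on each term:
  ∫ -3s^2 ds = -s^3
  ∫ -4s ds = -2s^2
  ∫ -1 ds = -s
F(s) = -s^3 - 2s^2 - s + C


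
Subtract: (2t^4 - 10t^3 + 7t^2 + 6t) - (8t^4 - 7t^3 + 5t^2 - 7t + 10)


Distribute the minus sign:
  (2t^4 - 10t^3 + 7t^2 + 6t)
- (8t^4 - 7t^3 + 5t^2 - 7t + 10)
Negate second polynomial: -8t^4 + 7t^3 - 5t^2 + 7t - 10
Add: -6t^4 - 3t^3 + 2t^2 + 13t - 10


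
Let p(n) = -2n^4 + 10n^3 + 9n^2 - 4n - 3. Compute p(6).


Using direct substitution:
  -2 * (6)^4 = -2592
  10 * (6)^3 = 2160
  9 * (6)^2 = 324
  -4 * (6)^1 = -24
  constant: -3
Sum = -2592 + 2160 + 324 - 24 - 3 = -135


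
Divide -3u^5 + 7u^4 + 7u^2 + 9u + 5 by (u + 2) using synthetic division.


Synthetic division with c = -2. Coefficients: -3, 7, 0, 7, 9, 5
Bring down -3.
  -3 * -2 = 6; 6 + 7 = 13
  13 * -2 = -26; -26 + 0 = -26
  -26 * -2 = 52; 52 + 7 = 59
  59 * -2 = -118; -118 + 9 = -109
  -109 * -2 = 218; 218 + 5 = 223
Quotient: -3u^4 + 13u^3 - 26u^2 + 59u - 109, Remainder: 223


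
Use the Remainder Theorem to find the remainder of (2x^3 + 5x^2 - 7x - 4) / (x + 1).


By the Remainder Theorem, the remainder equals p(-1):
  2*(-1)^3 = -2
  5*(-1)^2 = 5
  -7*(-1)^1 = 7
  constant: -4
Sum: -2 + 5 + 7 - 4 = 6


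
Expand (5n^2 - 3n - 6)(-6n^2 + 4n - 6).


Distribute each term of the first polynomial:
  (5n^2)(-6n^2 + 4n - 6) = -30n^4 + 20n^3 - 30n^2
  (-3n)(-6n^2 + 4n - 6) = 18n^3 - 12n^2 + 18n
  (-6)(-6n^2 + 4n - 6) = 36n^2 - 24n + 36
Sum: -30n^4 + 38n^3 - 6n^2 - 6n + 36


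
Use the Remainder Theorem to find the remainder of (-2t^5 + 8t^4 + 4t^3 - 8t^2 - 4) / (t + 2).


By the Remainder Theorem, the remainder equals p(-2):
  -2*(-2)^5 = 64
  8*(-2)^4 = 128
  4*(-2)^3 = -32
  -8*(-2)^2 = -32
  0*(-2)^1 = 0
  constant: -4
Sum: 64 + 128 - 32 - 32 + 0 - 4 = 124


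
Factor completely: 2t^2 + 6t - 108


Roots satisfy r1 + r2 = -b/a = -3 and r1*r2 = c/a = -54.
So r1 = -9, r2 = 6.
2t^2 + 6t - 108 = 2(t - r1)(t - r2) = 2(t + 9)(t - 6)


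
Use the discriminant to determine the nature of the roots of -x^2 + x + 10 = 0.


D = b^2 - 4ac = (1)^2 - 4(-1)(10) = 1 + 40 = 41
Since D > 0: two distinct irrational roots


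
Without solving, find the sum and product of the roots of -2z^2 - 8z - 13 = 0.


For az^2+bz+c=0: sum = -b/a, product = c/a.
a=-2, b=-8, c=-13
Sum = -(-8)/-2 = -4
Product = (-13)/-2 = 13/2


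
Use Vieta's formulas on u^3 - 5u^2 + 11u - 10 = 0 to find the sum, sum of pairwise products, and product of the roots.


Monic cubic u^3+bu^2+cu+d=0: sum=-b, pairwise sum=c, product=-d.
b=-5, c=11, d=-10
r1+r2+r3 = 5
r1r2+r1r3+r2r3 = 11
r1r2r3 = 10


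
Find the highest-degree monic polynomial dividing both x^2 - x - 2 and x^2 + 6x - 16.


Factor each:
  x^2 - x - 2 = (x - 2)(x + 1)
  x^2 + 6x - 16 = (x - 2)(x + 8)
Common monic factor: x - 2


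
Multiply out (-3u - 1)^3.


Expand (-3u - 1)^3 by repeated multiplication:
  (-3u - 1)^2 = 9u^2 + 6u + 1
= -27u^3 - 27u^2 - 9u - 1


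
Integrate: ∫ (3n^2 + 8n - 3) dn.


Reverse power rule on each term:
  ∫ 3n^2 dn = n^3
  ∫ 8n dn = 4n^2
  ∫ -3 dn = -3n
F(n) = n^3 + 4n^2 - 3n + C


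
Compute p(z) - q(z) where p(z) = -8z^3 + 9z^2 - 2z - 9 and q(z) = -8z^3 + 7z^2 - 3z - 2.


Distribute the minus sign:
  (-8z^3 + 9z^2 - 2z - 9)
- (-8z^3 + 7z^2 - 3z - 2)
Negate second polynomial: 8z^3 - 7z^2 + 3z + 2
Add: 2z^2 + z - 7


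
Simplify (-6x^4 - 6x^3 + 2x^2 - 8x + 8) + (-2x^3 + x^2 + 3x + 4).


Align terms by degree and add:
  -6x^4 - 6x^3 + 2x^2 - 8x + 8
  -2x^3 + x^2 + 3x + 4
= -6x^4 - 8x^3 + 3x^2 - 5x + 12


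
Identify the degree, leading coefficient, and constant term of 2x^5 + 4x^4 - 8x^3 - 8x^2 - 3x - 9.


Highest power of x is 5, with coefficient 2. Constant term is -9.
Degree = 5, leading coefficient = 2, constant term = -9


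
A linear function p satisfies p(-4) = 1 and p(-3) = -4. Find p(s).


p(s) = ms + b. Using p(-4)=1, p(-3)=-4:
m = (1 + 4)/(-4 + 3) = 5/-1 = -5
b = 1 - m*(-4) = 1 - 20 = -19
p(s) = -5s - 19


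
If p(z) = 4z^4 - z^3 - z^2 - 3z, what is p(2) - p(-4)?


p(2) = 46
p(-4) = 1084
p(2) - p(-4) = 46 - 1084 = -1038


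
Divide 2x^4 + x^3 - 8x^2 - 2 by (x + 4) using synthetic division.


Synthetic division with c = -4. Coefficients: 2, 1, -8, 0, -2
Bring down 2.
  2 * -4 = -8; -8 + 1 = -7
  -7 * -4 = 28; 28 - 8 = 20
  20 * -4 = -80; -80 + 0 = -80
  -80 * -4 = 320; 320 - 2 = 318
Quotient: 2x^3 - 7x^2 + 20x - 80, Remainder: 318


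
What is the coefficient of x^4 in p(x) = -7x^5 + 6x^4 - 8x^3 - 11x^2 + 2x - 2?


Read off the coefficient of x^4: 6


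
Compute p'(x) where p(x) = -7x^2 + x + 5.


Apply the power rule term by term:
  d/dx(-7x^2) = -14x
  d/dx(x) = 1
  d/dx(5) = 0
p'(x) = -14x + 1


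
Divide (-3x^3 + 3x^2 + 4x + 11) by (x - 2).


(-3x^3 + 3x^2 + 4x + 11) / (x - 2)
Step 1: -3x^2 * (x - 2) = -3x^3 + 6x^2; subtract.
Step 2: -3x * (x - 2) = -3x^2 + 6x; subtract.
Step 3: -2 * (x - 2) = -2x + 4; subtract.
Quotient: -3x^2 - 3x - 2, Remainder: 7


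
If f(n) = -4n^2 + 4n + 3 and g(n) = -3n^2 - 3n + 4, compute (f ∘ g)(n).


Substitute g(n) into f:
f(g(n)) = -4*(-3n^2 - 3n + 4)^2 + 4*(-3n^2 - 3n + 4) + 3
(-3n^2 - 3n + 4)^2 = 9n^4 + 18n^3 - 15n^2 - 24n + 16
Expand and combine: -36n^4 - 72n^3 + 48n^2 + 84n - 45


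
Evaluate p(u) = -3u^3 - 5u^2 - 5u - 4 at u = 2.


Using direct substitution:
  -3 * (2)^3 = -24
  -5 * (2)^2 = -20
  -5 * (2)^1 = -10
  constant: -4
Sum = -24 - 20 - 10 - 4 = -58


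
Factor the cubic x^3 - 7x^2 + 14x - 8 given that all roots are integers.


Try integer roots (divisors of -8). x=1: p(1)=0.
Divide out (x - 1): quotient is x^2 - 6x + 8.
Factor the quadratic: (x - 2)(x - 4)
Result: (x - 1)(x - 2)(x - 4)


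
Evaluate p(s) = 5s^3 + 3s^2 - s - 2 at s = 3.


Using direct substitution:
  5 * (3)^3 = 135
  3 * (3)^2 = 27
  -1 * (3)^1 = -3
  constant: -2
Sum = 135 + 27 - 3 - 2 = 157


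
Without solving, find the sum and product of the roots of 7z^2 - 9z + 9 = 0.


For az^2+bz+c=0: sum = -b/a, product = c/a.
a=7, b=-9, c=9
Sum = -(-9)/7 = 9/7
Product = (9)/7 = 9/7


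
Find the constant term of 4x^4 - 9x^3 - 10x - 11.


Read off the constant term: -11


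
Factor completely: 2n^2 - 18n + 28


Roots satisfy r1 + r2 = -b/a = 9 and r1*r2 = c/a = 14.
So r1 = 2, r2 = 7.
2n^2 - 18n + 28 = 2(n - r1)(n - r2) = 2(n - 2)(n - 7)


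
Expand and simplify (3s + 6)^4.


Expand (3s + 6)^4 by repeated multiplication:
  (3s + 6)^2 = 9s^2 + 36s + 36
  (3s + 6)^3 = 27s^3 + 162s^2 + 324s + 216
= 81s^4 + 648s^3 + 1944s^2 + 2592s + 1296


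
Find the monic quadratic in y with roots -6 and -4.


p(y) = (y + 6)(y + 4)
Expand: y^2 + 10y + 24


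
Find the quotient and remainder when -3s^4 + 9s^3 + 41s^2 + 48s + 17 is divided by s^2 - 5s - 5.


(-3s^4 + 9s^3 + 41s^2 + 48s + 17) / (s^2 - 5s - 5)
Step 1: -3s^2 * (s^2 - 5s - 5) = -3s^4 + 15s^3 + 15s^2; subtract.
Step 2: -6s * (s^2 - 5s - 5) = -6s^3 + 30s^2 + 30s; subtract.
Step 3: -4 * (s^2 - 5s - 5) = -4s^2 + 20s + 20; subtract.
Quotient: -3s^2 - 6s - 4, Remainder: -2s - 3


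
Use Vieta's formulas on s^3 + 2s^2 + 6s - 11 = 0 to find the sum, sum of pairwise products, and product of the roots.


Monic cubic s^3+bs^2+cs+d=0: sum=-b, pairwise sum=c, product=-d.
b=2, c=6, d=-11
r1+r2+r3 = -2
r1r2+r1r3+r2r3 = 6
r1r2r3 = 11


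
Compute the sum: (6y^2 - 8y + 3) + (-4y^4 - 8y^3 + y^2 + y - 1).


Align terms by degree and add:
  6y^2 - 8y + 3
  -4y^4 - 8y^3 + y^2 + y - 1
= -4y^4 - 8y^3 + 7y^2 - 7y + 2


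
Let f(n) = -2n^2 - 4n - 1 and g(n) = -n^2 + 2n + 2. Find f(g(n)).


Substitute g(n) into f:
f(g(n)) = -2*(-n^2 + 2n + 2)^2 + (-4)*(-n^2 + 2n + 2) + (-1)
(-n^2 + 2n + 2)^2 = n^4 - 4n^3 + 8n + 4
Expand and combine: -2n^4 + 8n^3 + 4n^2 - 24n - 17


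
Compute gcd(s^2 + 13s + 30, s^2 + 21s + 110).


Factor each:
  s^2 + 13s + 30 = (s + 10)(s + 3)
  s^2 + 21s + 110 = (s + 10)(s + 11)
Common monic factor: s + 10


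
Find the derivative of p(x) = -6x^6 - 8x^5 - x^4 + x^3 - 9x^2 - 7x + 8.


Apply the power rule term by term:
  d/dx(-6x^6) = -36x^5
  d/dx(-8x^5) = -40x^4
  d/dx(-x^4) = -4x^3
  d/dx(x^3) = 3x^2
  d/dx(-9x^2) = -18x
  d/dx(-7x) = -7
  d/dx(8) = 0
p'(x) = -36x^5 - 40x^4 - 4x^3 + 3x^2 - 18x - 7


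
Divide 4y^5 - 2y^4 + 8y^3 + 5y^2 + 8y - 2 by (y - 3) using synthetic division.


Synthetic division with c = 3. Coefficients: 4, -2, 8, 5, 8, -2
Bring down 4.
  4 * 3 = 12; 12 - 2 = 10
  10 * 3 = 30; 30 + 8 = 38
  38 * 3 = 114; 114 + 5 = 119
  119 * 3 = 357; 357 + 8 = 365
  365 * 3 = 1095; 1095 - 2 = 1093
Quotient: 4y^4 + 10y^3 + 38y^2 + 119y + 365, Remainder: 1093


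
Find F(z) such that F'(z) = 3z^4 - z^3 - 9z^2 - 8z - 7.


Reverse power rule on each term:
  ∫ 3z^4 dz = (3/5)z^5
  ∫ -z^3 dz = -(1/4)z^4
  ∫ -9z^2 dz = -3z^3
  ∫ -8z dz = -4z^2
  ∫ -7 dz = -7z
F(z) = (3/5)z^5 - (1/4)z^4 - 3z^3 - 4z^2 - 7z + C


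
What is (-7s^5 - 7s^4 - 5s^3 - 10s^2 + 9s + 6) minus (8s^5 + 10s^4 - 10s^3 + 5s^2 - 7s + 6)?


Distribute the minus sign:
  (-7s^5 - 7s^4 - 5s^3 - 10s^2 + 9s + 6)
- (8s^5 + 10s^4 - 10s^3 + 5s^2 - 7s + 6)
Negate second polynomial: -8s^5 - 10s^4 + 10s^3 - 5s^2 + 7s - 6
Add: -15s^5 - 17s^4 + 5s^3 - 15s^2 + 16s


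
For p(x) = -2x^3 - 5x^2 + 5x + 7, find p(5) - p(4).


p(5) = -343
p(4) = -181
p(5) - p(4) = -343 + 181 = -162


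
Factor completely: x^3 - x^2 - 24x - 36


Try integer roots (divisors of -36). x=-2: p(-2)=0.
Divide out (x + 2): quotient is x^2 - 3x - 18.
Factor the quadratic: (x + 3)(x - 6)
Result: (x + 2)(x + 3)(x - 6)


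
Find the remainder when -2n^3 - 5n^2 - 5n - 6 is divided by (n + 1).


By the Remainder Theorem, the remainder equals p(-1):
  -2*(-1)^3 = 2
  -5*(-1)^2 = -5
  -5*(-1)^1 = 5
  constant: -6
Sum: 2 - 5 + 5 - 6 = -4


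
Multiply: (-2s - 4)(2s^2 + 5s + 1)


Distribute each term of the first polynomial:
  (-2s)(2s^2 + 5s + 1) = -4s^3 - 10s^2 - 2s
  (-4)(2s^2 + 5s + 1) = -8s^2 - 20s - 4
Sum: -4s^3 - 18s^2 - 22s - 4


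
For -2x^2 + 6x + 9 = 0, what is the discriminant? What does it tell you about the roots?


D = b^2 - 4ac = (6)^2 - 4(-2)(9) = 36 + 72 = 108
Since D > 0: two distinct irrational roots


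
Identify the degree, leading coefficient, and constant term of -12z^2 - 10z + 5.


Highest power of z is 2, with coefficient -12. Constant term is 5.
Degree = 2, leading coefficient = -12, constant term = 5


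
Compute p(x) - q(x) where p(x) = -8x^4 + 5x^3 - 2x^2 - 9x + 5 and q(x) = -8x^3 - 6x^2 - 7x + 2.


Distribute the minus sign:
  (-8x^4 + 5x^3 - 2x^2 - 9x + 5)
- (-8x^3 - 6x^2 - 7x + 2)
Negate second polynomial: 8x^3 + 6x^2 + 7x - 2
Add: -8x^4 + 13x^3 + 4x^2 - 2x + 3


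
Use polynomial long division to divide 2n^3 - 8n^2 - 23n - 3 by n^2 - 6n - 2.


(2n^3 - 8n^2 - 23n - 3) / (n^2 - 6n - 2)
Step 1: 2n * (n^2 - 6n - 2) = 2n^3 - 12n^2 - 4n; subtract.
Step 2: 4 * (n^2 - 6n - 2) = 4n^2 - 24n - 8; subtract.
Quotient: 2n + 4, Remainder: 5n + 5


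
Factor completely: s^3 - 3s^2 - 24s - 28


Try integer roots (divisors of -28). s=-2: p(-2)=0.
Divide out (s + 2): quotient is s^2 - 5s - 14.
Factor the quadratic: (s - 7)(s + 2)
Result: (s + 2)(s - 7)(s + 2)


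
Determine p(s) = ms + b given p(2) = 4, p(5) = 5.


p(s) = ms + b. Using p(2)=4, p(5)=5:
m = (4 - 5)/(2 - 5) = -1/-3 = 1/3
b = 4 - m*(2) = 4 - 2/3 = 10/3
p(s) = (1/3)s + (10/3)


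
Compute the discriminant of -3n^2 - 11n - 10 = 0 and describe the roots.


D = b^2 - 4ac = (-11)^2 - 4(-3)(-10) = 121 - 120 = 1
Since D > 0: two distinct rational roots


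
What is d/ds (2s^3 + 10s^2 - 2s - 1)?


Apply the power rule term by term:
  d/ds(2s^3) = 6s^2
  d/ds(10s^2) = 20s
  d/ds(-2s) = -2
  d/ds(-1) = 0
p'(s) = 6s^2 + 20s - 2


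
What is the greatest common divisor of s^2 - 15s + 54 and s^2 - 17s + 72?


Factor each:
  s^2 - 15s + 54 = (s - 9)(s - 6)
  s^2 - 17s + 72 = (s - 9)(s - 8)
Common monic factor: s - 9


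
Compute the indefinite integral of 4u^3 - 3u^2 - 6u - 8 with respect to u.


Reverse power rule on each term:
  ∫ 4u^3 du = u^4
  ∫ -3u^2 du = -u^3
  ∫ -6u du = -3u^2
  ∫ -8 du = -8u
F(u) = u^4 - u^3 - 3u^2 - 8u + C


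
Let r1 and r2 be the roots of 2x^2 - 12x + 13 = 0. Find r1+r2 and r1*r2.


For ax^2+bx+c=0: sum = -b/a, product = c/a.
a=2, b=-12, c=13
Sum = -(-12)/2 = 6
Product = (13)/2 = 13/2


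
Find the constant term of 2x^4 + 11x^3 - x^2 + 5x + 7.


Read off the constant term: 7


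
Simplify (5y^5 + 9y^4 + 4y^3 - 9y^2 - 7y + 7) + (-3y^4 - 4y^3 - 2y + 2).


Align terms by degree and add:
  5y^5 + 9y^4 + 4y^3 - 9y^2 - 7y + 7
  -3y^4 - 4y^3 - 2y + 2
= 5y^5 + 6y^4 - 9y^2 - 9y + 9


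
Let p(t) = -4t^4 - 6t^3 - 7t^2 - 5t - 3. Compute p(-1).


Using direct substitution:
  -4 * (-1)^4 = -4
  -6 * (-1)^3 = 6
  -7 * (-1)^2 = -7
  -5 * (-1)^1 = 5
  constant: -3
Sum = -4 + 6 - 7 + 5 - 3 = -3


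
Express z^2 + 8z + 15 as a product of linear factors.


Roots satisfy r1 + r2 = -b/a = -8 and r1*r2 = c/a = 15.
So r1 = -3, r2 = -5.
z^2 + 8z + 15 = (z - r1)(z - r2) = (z + 3)(z + 5)


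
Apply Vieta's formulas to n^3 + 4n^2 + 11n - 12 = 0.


Monic cubic n^3+bn^2+cn+d=0: sum=-b, pairwise sum=c, product=-d.
b=4, c=11, d=-12
r1+r2+r3 = -4
r1r2+r1r3+r2r3 = 11
r1r2r3 = 12


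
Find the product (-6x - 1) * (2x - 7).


Distribute each term of the first polynomial:
  (-6x)(2x - 7) = -12x^2 + 42x
  (-1)(2x - 7) = -2x + 7
Sum: -12x^2 + 40x + 7


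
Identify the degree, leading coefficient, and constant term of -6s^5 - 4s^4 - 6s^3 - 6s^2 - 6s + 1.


Highest power of s is 5, with coefficient -6. Constant term is 1.
Degree = 5, leading coefficient = -6, constant term = 1


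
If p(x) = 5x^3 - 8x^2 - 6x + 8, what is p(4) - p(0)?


p(4) = 176
p(0) = 8
p(4) - p(0) = 176 - 8 = 168


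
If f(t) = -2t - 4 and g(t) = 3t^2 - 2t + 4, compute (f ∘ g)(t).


Substitute g(t) into f:
f(g(t)) = -2*(3t^2 - 2t + 4) + (-4)
Expand and combine: -6t^2 + 4t - 12


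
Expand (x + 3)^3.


Expand (x + 3)^3 by repeated multiplication:
  (x + 3)^2 = x^2 + 6x + 9
= x^3 + 9x^2 + 27x + 27


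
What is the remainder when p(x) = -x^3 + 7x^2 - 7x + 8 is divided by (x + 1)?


By the Remainder Theorem, the remainder equals p(-1):
  -1*(-1)^3 = 1
  7*(-1)^2 = 7
  -7*(-1)^1 = 7
  constant: 8
Sum: 1 + 7 + 7 + 8 = 23


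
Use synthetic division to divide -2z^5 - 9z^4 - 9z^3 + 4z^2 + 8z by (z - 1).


Synthetic division with c = 1. Coefficients: -2, -9, -9, 4, 8, 0
Bring down -2.
  -2 * 1 = -2; -2 - 9 = -11
  -11 * 1 = -11; -11 - 9 = -20
  -20 * 1 = -20; -20 + 4 = -16
  -16 * 1 = -16; -16 + 8 = -8
  -8 * 1 = -8; -8 + 0 = -8
Quotient: -2z^4 - 11z^3 - 20z^2 - 16z - 8, Remainder: -8


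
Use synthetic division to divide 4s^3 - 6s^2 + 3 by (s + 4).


Synthetic division with c = -4. Coefficients: 4, -6, 0, 3
Bring down 4.
  4 * -4 = -16; -16 - 6 = -22
  -22 * -4 = 88; 88 + 0 = 88
  88 * -4 = -352; -352 + 3 = -349
Quotient: 4s^2 - 22s + 88, Remainder: -349


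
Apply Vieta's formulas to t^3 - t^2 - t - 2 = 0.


Monic cubic t^3+bt^2+ct+d=0: sum=-b, pairwise sum=c, product=-d.
b=-1, c=-1, d=-2
r1+r2+r3 = 1
r1r2+r1r3+r2r3 = -1
r1r2r3 = 2


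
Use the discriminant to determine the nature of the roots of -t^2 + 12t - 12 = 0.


D = b^2 - 4ac = (12)^2 - 4(-1)(-12) = 144 - 48 = 96
Since D > 0: two distinct irrational roots


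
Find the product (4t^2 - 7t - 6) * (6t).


Distribute each term of the first polynomial:
  (4t^2)(6t) = 24t^3
  (-7t)(6t) = -42t^2
  (-6)(6t) = -36t
Sum: 24t^3 - 42t^2 - 36t


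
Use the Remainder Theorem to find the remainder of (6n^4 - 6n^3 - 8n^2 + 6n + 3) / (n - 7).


By the Remainder Theorem, the remainder equals p(7):
  6*(7)^4 = 14406
  -6*(7)^3 = -2058
  -8*(7)^2 = -392
  6*(7)^1 = 42
  constant: 3
Sum: 14406 - 2058 - 392 + 42 + 3 = 12001


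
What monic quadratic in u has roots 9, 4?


p(u) = (u - 9)(u - 4)
Expand: u^2 - 13u + 36


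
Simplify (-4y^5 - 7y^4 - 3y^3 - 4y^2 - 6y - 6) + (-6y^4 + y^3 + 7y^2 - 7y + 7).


Align terms by degree and add:
  -4y^5 - 7y^4 - 3y^3 - 4y^2 - 6y - 6
  -6y^4 + y^3 + 7y^2 - 7y + 7
= -4y^5 - 13y^4 - 2y^3 + 3y^2 - 13y + 1


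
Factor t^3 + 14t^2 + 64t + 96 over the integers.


Try integer roots (divisors of 96). t=-4: p(-4)=0.
Divide out (t + 4): quotient is t^2 + 10t + 24.
Factor the quadratic: (t + 4)(t + 6)
Result: (t + 4)(t + 4)(t + 6)


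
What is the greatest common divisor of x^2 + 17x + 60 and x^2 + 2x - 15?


Factor each:
  x^2 + 17x + 60 = (x + 5)(x + 12)
  x^2 + 2x - 15 = (x + 5)(x - 3)
Common monic factor: x + 5


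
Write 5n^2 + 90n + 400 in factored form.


Roots satisfy r1 + r2 = -b/a = -18 and r1*r2 = c/a = 80.
So r1 = -10, r2 = -8.
5n^2 + 90n + 400 = 5(n - r1)(n - r2) = 5(n + 10)(n + 8)


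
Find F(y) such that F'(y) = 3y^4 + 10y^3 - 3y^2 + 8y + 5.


Reverse power rule on each term:
  ∫ 3y^4 dy = (3/5)y^5
  ∫ 10y^3 dy = (5/2)y^4
  ∫ -3y^2 dy = -y^3
  ∫ 8y dy = 4y^2
  ∫ 5 dy = 5y
F(y) = (3/5)y^5 + (5/2)y^4 - y^3 + 4y^2 + 5y + C


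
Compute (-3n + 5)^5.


Expand (-3n + 5)^5 by repeated multiplication:
  (-3n + 5)^2 = 9n^2 - 30n + 25
  (-3n + 5)^3 = -27n^3 + 135n^2 - 225n + 125
  (-3n + 5)^4 = 81n^4 - 540n^3 + 1350n^2 - 1500n + 625
= -243n^5 + 2025n^4 - 6750n^3 + 11250n^2 - 9375n + 3125


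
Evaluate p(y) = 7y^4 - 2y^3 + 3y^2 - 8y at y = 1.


Using direct substitution:
  7 * (1)^4 = 7
  -2 * (1)^3 = -2
  3 * (1)^2 = 3
  -8 * (1)^1 = -8
  constant: 0
Sum = 7 - 2 + 3 - 8 + 0 = 0


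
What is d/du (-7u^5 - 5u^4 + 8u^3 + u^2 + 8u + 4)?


Apply the power rule term by term:
  d/du(-7u^5) = -35u^4
  d/du(-5u^4) = -20u^3
  d/du(8u^3) = 24u^2
  d/du(u^2) = 2u
  d/du(8u) = 8
  d/du(4) = 0
p'(u) = -35u^4 - 20u^3 + 24u^2 + 2u + 8


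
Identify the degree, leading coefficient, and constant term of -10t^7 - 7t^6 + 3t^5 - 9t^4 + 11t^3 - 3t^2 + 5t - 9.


Highest power of t is 7, with coefficient -10. Constant term is -9.
Degree = 7, leading coefficient = -10, constant term = -9


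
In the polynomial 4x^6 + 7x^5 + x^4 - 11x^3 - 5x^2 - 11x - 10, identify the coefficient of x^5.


Read off the coefficient of x^5: 7


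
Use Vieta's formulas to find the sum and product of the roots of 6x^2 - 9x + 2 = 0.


For ax^2+bx+c=0: sum = -b/a, product = c/a.
a=6, b=-9, c=2
Sum = -(-9)/6 = 3/2
Product = (2)/6 = 1/3


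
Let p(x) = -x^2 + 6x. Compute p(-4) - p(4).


p(-4) = -40
p(4) = 8
p(-4) - p(4) = -40 - 8 = -48


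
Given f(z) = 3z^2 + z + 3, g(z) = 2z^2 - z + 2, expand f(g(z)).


Substitute g(z) into f:
f(g(z)) = 3*(2z^2 - z + 2)^2 + 1*(2z^2 - z + 2) + 3
(2z^2 - z + 2)^2 = 4z^4 - 4z^3 + 9z^2 - 4z + 4
Expand and combine: 12z^4 - 12z^3 + 29z^2 - 13z + 17


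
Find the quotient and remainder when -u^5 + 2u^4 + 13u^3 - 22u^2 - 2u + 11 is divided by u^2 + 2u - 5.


(-u^5 + 2u^4 + 13u^3 - 22u^2 - 2u + 11) / (u^2 + 2u - 5)
Step 1: -u^3 * (u^2 + 2u - 5) = -u^5 - 2u^4 + 5u^3; subtract.
Step 2: 4u^2 * (u^2 + 2u - 5) = 4u^4 + 8u^3 - 20u^2; subtract.
Step 3: 0 * (u^2 + 2u - 5) = 0; subtract.
Step 4: -2 * (u^2 + 2u - 5) = -2u^2 - 4u + 10; subtract.
Quotient: -u^3 + 4u^2 - 2, Remainder: 2u + 1


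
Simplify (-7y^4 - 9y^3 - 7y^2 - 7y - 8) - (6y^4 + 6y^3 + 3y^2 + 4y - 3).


Distribute the minus sign:
  (-7y^4 - 9y^3 - 7y^2 - 7y - 8)
- (6y^4 + 6y^3 + 3y^2 + 4y - 3)
Negate second polynomial: -6y^4 - 6y^3 - 3y^2 - 4y + 3
Add: -13y^4 - 15y^3 - 10y^2 - 11y - 5


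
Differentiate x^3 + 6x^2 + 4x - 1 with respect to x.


Apply the power rule term by term:
  d/dx(x^3) = 3x^2
  d/dx(6x^2) = 12x
  d/dx(4x) = 4
  d/dx(-1) = 0
p'(x) = 3x^2 + 12x + 4


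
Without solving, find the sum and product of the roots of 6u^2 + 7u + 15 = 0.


For au^2+bu+c=0: sum = -b/a, product = c/a.
a=6, b=7, c=15
Sum = -(7)/6 = -7/6
Product = (15)/6 = 5/2


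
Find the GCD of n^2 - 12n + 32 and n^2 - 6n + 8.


Factor each:
  n^2 - 12n + 32 = (n - 4)(n - 8)
  n^2 - 6n + 8 = (n - 4)(n - 2)
Common monic factor: n - 4


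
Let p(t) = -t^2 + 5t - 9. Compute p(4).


Using direct substitution:
  -1 * (4)^2 = -16
  5 * (4)^1 = 20
  constant: -9
Sum = -16 + 20 - 9 = -5


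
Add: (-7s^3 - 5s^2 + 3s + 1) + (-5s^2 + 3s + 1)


Align terms by degree and add:
  -7s^3 - 5s^2 + 3s + 1
  -5s^2 + 3s + 1
= -7s^3 - 10s^2 + 6s + 2


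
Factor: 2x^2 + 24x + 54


Roots satisfy r1 + r2 = -b/a = -12 and r1*r2 = c/a = 27.
So r1 = -3, r2 = -9.
2x^2 + 24x + 54 = 2(x - r1)(x - r2) = 2(x + 3)(x + 9)


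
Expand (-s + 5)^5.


Expand (-s + 5)^5 by repeated multiplication:
  (-s + 5)^2 = s^2 - 10s + 25
  (-s + 5)^3 = -s^3 + 15s^2 - 75s + 125
  (-s + 5)^4 = s^4 - 20s^3 + 150s^2 - 500s + 625
= -s^5 + 25s^4 - 250s^3 + 1250s^2 - 3125s + 3125


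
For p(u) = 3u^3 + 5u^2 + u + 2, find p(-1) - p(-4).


p(-1) = 3
p(-4) = -114
p(-1) - p(-4) = 3 + 114 = 117


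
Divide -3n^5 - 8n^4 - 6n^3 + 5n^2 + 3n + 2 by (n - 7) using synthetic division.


Synthetic division with c = 7. Coefficients: -3, -8, -6, 5, 3, 2
Bring down -3.
  -3 * 7 = -21; -21 - 8 = -29
  -29 * 7 = -203; -203 - 6 = -209
  -209 * 7 = -1463; -1463 + 5 = -1458
  -1458 * 7 = -10206; -10206 + 3 = -10203
  -10203 * 7 = -71421; -71421 + 2 = -71419
Quotient: -3n^4 - 29n^3 - 209n^2 - 1458n - 10203, Remainder: -71419


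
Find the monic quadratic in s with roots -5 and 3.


p(s) = (s + 5)(s - 3)
Expand: s^2 + 2s - 15


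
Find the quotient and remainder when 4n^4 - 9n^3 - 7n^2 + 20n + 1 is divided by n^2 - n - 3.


(4n^4 - 9n^3 - 7n^2 + 20n + 1) / (n^2 - n - 3)
Step 1: 4n^2 * (n^2 - n - 3) = 4n^4 - 4n^3 - 12n^2; subtract.
Step 2: -5n * (n^2 - n - 3) = -5n^3 + 5n^2 + 15n; subtract.
Step 3: 0 * (n^2 - n - 3) = 0; subtract.
Quotient: 4n^2 - 5n, Remainder: 5n + 1


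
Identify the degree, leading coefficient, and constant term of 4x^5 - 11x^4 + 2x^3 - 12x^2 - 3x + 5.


Highest power of x is 5, with coefficient 4. Constant term is 5.
Degree = 5, leading coefficient = 4, constant term = 5


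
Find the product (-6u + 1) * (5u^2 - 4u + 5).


Distribute each term of the first polynomial:
  (-6u)(5u^2 - 4u + 5) = -30u^3 + 24u^2 - 30u
  (1)(5u^2 - 4u + 5) = 5u^2 - 4u + 5
Sum: -30u^3 + 29u^2 - 34u + 5


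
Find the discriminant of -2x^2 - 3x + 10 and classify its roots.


D = b^2 - 4ac = (-3)^2 - 4(-2)(10) = 9 + 80 = 89
Since D > 0: two distinct irrational roots


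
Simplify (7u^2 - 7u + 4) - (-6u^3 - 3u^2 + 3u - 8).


Distribute the minus sign:
  (7u^2 - 7u + 4)
- (-6u^3 - 3u^2 + 3u - 8)
Negate second polynomial: 6u^3 + 3u^2 - 3u + 8
Add: 6u^3 + 10u^2 - 10u + 12


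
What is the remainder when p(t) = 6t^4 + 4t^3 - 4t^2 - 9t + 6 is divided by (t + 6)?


By the Remainder Theorem, the remainder equals p(-6):
  6*(-6)^4 = 7776
  4*(-6)^3 = -864
  -4*(-6)^2 = -144
  -9*(-6)^1 = 54
  constant: 6
Sum: 7776 - 864 - 144 + 54 + 6 = 6828


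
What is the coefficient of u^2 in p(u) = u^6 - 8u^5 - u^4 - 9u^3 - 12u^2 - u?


Read off the coefficient of u^2: -12


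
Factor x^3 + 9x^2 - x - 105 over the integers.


Try integer roots (divisors of -105). x=-7: p(-7)=0.
Divide out (x + 7): quotient is x^2 + 2x - 15.
Factor the quadratic: (x + 5)(x - 3)
Result: (x + 7)(x + 5)(x - 3)


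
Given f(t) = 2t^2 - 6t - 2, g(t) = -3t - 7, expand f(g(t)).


Substitute g(t) into f:
f(g(t)) = 2*(-3t - 7)^2 + (-6)*(-3t - 7) + (-2)
(-3t - 7)^2 = 9t^2 + 42t + 49
Expand and combine: 18t^2 + 102t + 138


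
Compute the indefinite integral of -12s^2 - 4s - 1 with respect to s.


Reverse power rule on each term:
  ∫ -12s^2 ds = -4s^3
  ∫ -4s ds = -2s^2
  ∫ -1 ds = -s
F(s) = -4s^3 - 2s^2 - s + C


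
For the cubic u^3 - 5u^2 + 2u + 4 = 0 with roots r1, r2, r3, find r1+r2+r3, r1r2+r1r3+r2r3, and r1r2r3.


Monic cubic u^3+bu^2+cu+d=0: sum=-b, pairwise sum=c, product=-d.
b=-5, c=2, d=4
r1+r2+r3 = 5
r1r2+r1r3+r2r3 = 2
r1r2r3 = -4


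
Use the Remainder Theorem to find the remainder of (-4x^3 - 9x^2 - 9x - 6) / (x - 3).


By the Remainder Theorem, the remainder equals p(3):
  -4*(3)^3 = -108
  -9*(3)^2 = -81
  -9*(3)^1 = -27
  constant: -6
Sum: -108 - 81 - 27 - 6 = -222


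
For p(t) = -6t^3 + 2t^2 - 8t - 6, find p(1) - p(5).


p(1) = -18
p(5) = -746
p(1) - p(5) = -18 + 746 = 728


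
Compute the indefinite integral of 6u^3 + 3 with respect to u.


Reverse power rule on each term:
  ∫ 6u^3 du = (3/2)u^4
  ∫ 3 du = 3u
F(u) = (3/2)u^4 + 3u + C


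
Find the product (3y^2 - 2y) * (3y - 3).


Distribute each term of the first polynomial:
  (3y^2)(3y - 3) = 9y^3 - 9y^2
  (-2y)(3y - 3) = -6y^2 + 6y
Sum: 9y^3 - 15y^2 + 6y


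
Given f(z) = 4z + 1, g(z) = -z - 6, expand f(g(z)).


Substitute g(z) into f:
f(g(z)) = 4*(-z - 6) + 1
Expand and combine: -4z - 23


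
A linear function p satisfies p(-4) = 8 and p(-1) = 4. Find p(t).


p(t) = mt + b. Using p(-4)=8, p(-1)=4:
m = (8 - 4)/(-4 + 1) = 4/-3 = -4/3
b = 8 - m*(-4) = 8 - 16/3 = 8/3
p(t) = -(4/3)t + (8/3)


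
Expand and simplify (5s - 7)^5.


Expand (5s - 7)^5 by repeated multiplication:
  (5s - 7)^2 = 25s^2 - 70s + 49
  (5s - 7)^3 = 125s^3 - 525s^2 + 735s - 343
  (5s - 7)^4 = 625s^4 - 3500s^3 + 7350s^2 - 6860s + 2401
= 3125s^5 - 21875s^4 + 61250s^3 - 85750s^2 + 60025s - 16807


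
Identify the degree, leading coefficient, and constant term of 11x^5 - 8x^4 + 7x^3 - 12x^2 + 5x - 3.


Highest power of x is 5, with coefficient 11. Constant term is -3.
Degree = 5, leading coefficient = 11, constant term = -3


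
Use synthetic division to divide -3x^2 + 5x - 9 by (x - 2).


Synthetic division with c = 2. Coefficients: -3, 5, -9
Bring down -3.
  -3 * 2 = -6; -6 + 5 = -1
  -1 * 2 = -2; -2 - 9 = -11
Quotient: -3x - 1, Remainder: -11


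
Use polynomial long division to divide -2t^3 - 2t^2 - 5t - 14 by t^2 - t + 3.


(-2t^3 - 2t^2 - 5t - 14) / (t^2 - t + 3)
Step 1: -2t * (t^2 - t + 3) = -2t^3 + 2t^2 - 6t; subtract.
Step 2: -4 * (t^2 - t + 3) = -4t^2 + 4t - 12; subtract.
Quotient: -2t - 4, Remainder: -3t - 2


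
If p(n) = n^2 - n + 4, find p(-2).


Using direct substitution:
  1 * (-2)^2 = 4
  -1 * (-2)^1 = 2
  constant: 4
Sum = 4 + 2 + 4 = 10


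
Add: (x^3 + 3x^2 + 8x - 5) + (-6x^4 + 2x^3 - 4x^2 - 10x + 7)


Align terms by degree and add:
  x^3 + 3x^2 + 8x - 5
  -6x^4 + 2x^3 - 4x^2 - 10x + 7
= -6x^4 + 3x^3 - x^2 - 2x + 2


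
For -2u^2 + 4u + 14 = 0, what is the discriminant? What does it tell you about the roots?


D = b^2 - 4ac = (4)^2 - 4(-2)(14) = 16 + 112 = 128
Since D > 0: two distinct irrational roots


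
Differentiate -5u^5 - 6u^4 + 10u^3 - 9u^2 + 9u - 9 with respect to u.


Apply the power rule term by term:
  d/du(-5u^5) = -25u^4
  d/du(-6u^4) = -24u^3
  d/du(10u^3) = 30u^2
  d/du(-9u^2) = -18u
  d/du(9u) = 9
  d/du(-9) = 0
p'(u) = -25u^4 - 24u^3 + 30u^2 - 18u + 9


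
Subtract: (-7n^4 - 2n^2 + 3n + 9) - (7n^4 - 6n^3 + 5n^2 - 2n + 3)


Distribute the minus sign:
  (-7n^4 - 2n^2 + 3n + 9)
- (7n^4 - 6n^3 + 5n^2 - 2n + 3)
Negate second polynomial: -7n^4 + 6n^3 - 5n^2 + 2n - 3
Add: -14n^4 + 6n^3 - 7n^2 + 5n + 6


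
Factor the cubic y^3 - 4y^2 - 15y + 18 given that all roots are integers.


Try integer roots (divisors of 18). y=6: p(6)=0.
Divide out (y - 6): quotient is y^2 + 2y - 3.
Factor the quadratic: (y - 1)(y + 3)
Result: (y - 6)(y - 1)(y + 3)


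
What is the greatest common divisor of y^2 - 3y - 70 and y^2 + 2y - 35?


Factor each:
  y^2 - 3y - 70 = (y + 7)(y - 10)
  y^2 + 2y - 35 = (y + 7)(y - 5)
Common monic factor: y + 7


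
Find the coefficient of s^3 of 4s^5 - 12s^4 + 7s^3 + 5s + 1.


Read off the coefficient of s^3: 7


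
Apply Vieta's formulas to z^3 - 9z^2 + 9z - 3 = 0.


Monic cubic z^3+bz^2+cz+d=0: sum=-b, pairwise sum=c, product=-d.
b=-9, c=9, d=-3
r1+r2+r3 = 9
r1r2+r1r3+r2r3 = 9
r1r2r3 = 3


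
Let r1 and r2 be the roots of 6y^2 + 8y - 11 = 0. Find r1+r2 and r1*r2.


For ay^2+by+c=0: sum = -b/a, product = c/a.
a=6, b=8, c=-11
Sum = -(8)/6 = -4/3
Product = (-11)/6 = -11/6


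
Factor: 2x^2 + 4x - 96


Roots satisfy r1 + r2 = -b/a = -2 and r1*r2 = c/a = -48.
So r1 = -8, r2 = 6.
2x^2 + 4x - 96 = 2(x - r1)(x - r2) = 2(x + 8)(x - 6)


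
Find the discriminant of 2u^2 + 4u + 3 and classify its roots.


D = b^2 - 4ac = (4)^2 - 4(2)(3) = 16 - 24 = -8
Since D < 0: two complex conjugate roots (no real roots)


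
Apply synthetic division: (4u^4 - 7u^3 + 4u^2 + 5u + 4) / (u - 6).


Synthetic division with c = 6. Coefficients: 4, -7, 4, 5, 4
Bring down 4.
  4 * 6 = 24; 24 - 7 = 17
  17 * 6 = 102; 102 + 4 = 106
  106 * 6 = 636; 636 + 5 = 641
  641 * 6 = 3846; 3846 + 4 = 3850
Quotient: 4u^3 + 17u^2 + 106u + 641, Remainder: 3850


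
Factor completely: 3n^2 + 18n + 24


Roots satisfy r1 + r2 = -b/a = -6 and r1*r2 = c/a = 8.
So r1 = -2, r2 = -4.
3n^2 + 18n + 24 = 3(n - r1)(n - r2) = 3(n + 2)(n + 4)
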